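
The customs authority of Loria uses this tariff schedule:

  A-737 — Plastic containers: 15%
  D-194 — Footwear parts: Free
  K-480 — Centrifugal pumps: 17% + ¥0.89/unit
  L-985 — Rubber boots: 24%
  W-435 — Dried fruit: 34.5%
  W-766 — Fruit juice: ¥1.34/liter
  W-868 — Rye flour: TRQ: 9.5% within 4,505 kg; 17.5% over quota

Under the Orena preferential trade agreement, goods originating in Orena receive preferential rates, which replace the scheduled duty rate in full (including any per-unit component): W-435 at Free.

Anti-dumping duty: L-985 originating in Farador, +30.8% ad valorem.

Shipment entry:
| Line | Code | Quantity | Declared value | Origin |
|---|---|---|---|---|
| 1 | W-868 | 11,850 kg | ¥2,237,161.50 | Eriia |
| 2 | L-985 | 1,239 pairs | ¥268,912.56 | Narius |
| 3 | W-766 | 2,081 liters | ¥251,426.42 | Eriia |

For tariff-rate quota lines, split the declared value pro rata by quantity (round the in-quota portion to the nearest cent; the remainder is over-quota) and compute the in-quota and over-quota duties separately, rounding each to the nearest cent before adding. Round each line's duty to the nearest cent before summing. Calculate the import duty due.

¥390,790.90

Line 1 (W-868, Eriia, 11,850 kg, ¥2,237,161.50):
Code W-868 is under a tariff-rate quota (threshold 4,505 kg). In-quota: 4,505 kg at 9.5%; over-quota: 7,345 kg at 17.5%.
Pro-rata value split: in-quota = ¥2,237,161.50 × 4,505/11,850 = ¥850,498.95; over-quota = ¥2,237,161.50 − ¥850,498.95 = ¥1,386,662.55.
In-quota duty = ¥850,498.95 × 9.5% = ¥80,797.40. Over-quota duty = ¥1,386,662.55 × 17.5% = ¥242,665.95.
Line duty = ¥80,797.40 + ¥242,665.95 = ¥323,463.35.
Line 2 (L-985, Narius, 1,239 pairs, ¥268,912.56):
Base rate for L-985 is 24%.
The additional-duty order on L-985 targets Farador, not Narius; it does not apply.
Duty = ¥268,912.56 × 24% = ¥64,539.01.
Line 3 (W-766, Eriia, 2,081 liters, ¥251,426.42):
Base rate for W-766 is ¥1.34/liter.
Duty = 2,081 × ¥1.34 = ¥2,788.54.
Total = ¥323,463.35 + ¥64,539.01 + ¥2,788.54 = ¥390,790.90.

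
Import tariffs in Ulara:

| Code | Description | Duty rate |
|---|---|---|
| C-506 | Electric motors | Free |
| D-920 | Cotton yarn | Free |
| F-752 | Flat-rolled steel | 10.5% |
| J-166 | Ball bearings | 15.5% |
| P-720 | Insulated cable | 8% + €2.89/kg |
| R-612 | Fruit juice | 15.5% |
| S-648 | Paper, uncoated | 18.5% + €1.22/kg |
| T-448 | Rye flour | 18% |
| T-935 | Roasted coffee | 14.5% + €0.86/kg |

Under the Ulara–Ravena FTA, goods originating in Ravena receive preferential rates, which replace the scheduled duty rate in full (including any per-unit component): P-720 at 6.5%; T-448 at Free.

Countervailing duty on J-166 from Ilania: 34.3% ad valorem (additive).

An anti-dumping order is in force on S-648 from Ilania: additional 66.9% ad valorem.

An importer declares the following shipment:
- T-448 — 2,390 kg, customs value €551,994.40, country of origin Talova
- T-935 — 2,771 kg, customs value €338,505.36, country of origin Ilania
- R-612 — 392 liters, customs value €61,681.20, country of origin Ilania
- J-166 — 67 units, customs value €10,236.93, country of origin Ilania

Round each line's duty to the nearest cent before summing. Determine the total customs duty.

Line 1 (T-448, Talova, 2,390 kg, €551,994.40):
Base rate for T-448 is 18%.
T-448 has an FTA preferential rate, but origin Talova is not Ravena; base rate stands.
Duty = €551,994.40 × 18% = €99,358.99.
Line 2 (T-935, Ilania, 2,771 kg, €338,505.36):
Base rate for T-935 is 14.5% + €0.86/kg.
Duty = €338,505.36 × 14.5% + 2,771 × €0.86 = €51,466.34.
Line 3 (R-612, Ilania, 392 liters, €61,681.20):
Base rate for R-612 is 15.5%.
Duty = €61,681.20 × 15.5% = €9,560.59.
Line 4 (J-166, Ilania, 67 units, €10,236.93):
Base rate for J-166 is 15.5%.
Additional duty on J-166 from Ilania: +34.3%. Applied ad valorem rate: 15.5% + 34.3% = 49.8%.
Duty = €10,236.93 × 49.8% = €5,097.99.
Total = €99,358.99 + €51,466.34 + €9,560.59 + €5,097.99 = €165,483.91.

€165,483.91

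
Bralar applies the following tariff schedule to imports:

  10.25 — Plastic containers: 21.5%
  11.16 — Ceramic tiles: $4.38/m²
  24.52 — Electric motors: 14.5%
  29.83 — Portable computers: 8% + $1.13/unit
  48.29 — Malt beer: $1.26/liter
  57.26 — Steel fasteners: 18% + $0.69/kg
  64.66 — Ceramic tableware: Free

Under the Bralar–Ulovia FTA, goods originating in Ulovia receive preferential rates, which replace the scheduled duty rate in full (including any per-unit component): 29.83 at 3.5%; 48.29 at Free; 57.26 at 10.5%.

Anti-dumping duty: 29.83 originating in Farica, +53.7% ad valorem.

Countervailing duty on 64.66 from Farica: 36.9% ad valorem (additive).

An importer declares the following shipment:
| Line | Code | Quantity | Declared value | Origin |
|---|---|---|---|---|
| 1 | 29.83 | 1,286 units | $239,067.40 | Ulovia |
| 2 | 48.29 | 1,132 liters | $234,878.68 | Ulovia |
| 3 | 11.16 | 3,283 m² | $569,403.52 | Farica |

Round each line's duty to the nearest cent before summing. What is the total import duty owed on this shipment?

Line 1 (29.83, Ulovia, 1,286 units, $239,067.40):
Base rate for 29.83 is 8% + $1.13/unit.
Origin Ulovia qualifies under the Bralar–Ulovia agreement and 29.83 is covered: preferential rate 3.5% applies instead.
The additional-duty order on 29.83 targets Farica, not Ulovia; it does not apply.
Duty = $239,067.40 × 3.5% = $8,367.36.
Line 2 (48.29, Ulovia, 1,132 liters, $234,878.68):
Base rate for 48.29 is $1.26/liter.
Origin Ulovia qualifies under the Bralar–Ulovia agreement and 48.29 is covered: preferential rate Free applies instead.
Duty = $234,878.68 × 0% = $0.00.
Line 3 (11.16, Farica, 3,283 m², $569,403.52):
Base rate for 11.16 is $4.38/m².
Duty = 3,283 × $4.38 = $14,379.54.
Total = $8,367.36 + $0.00 + $14,379.54 = $22,746.90.

$22,746.90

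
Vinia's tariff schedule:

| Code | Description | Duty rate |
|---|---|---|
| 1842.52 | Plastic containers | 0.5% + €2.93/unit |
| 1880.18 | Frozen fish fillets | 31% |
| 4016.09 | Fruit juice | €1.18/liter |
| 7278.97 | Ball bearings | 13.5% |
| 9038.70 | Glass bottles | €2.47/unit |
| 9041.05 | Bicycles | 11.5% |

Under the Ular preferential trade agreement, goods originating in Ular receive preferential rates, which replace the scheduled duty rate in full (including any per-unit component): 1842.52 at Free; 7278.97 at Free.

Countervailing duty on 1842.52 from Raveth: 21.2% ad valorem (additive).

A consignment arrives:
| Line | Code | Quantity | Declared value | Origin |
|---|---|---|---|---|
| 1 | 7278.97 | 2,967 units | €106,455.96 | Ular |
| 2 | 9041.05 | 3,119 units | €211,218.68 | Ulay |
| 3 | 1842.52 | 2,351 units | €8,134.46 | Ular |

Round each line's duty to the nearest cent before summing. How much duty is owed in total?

€24,290.15

Line 1 (7278.97, Ular, 2,967 units, €106,455.96):
Base rate for 7278.97 is 13.5%.
Origin Ular qualifies under the Vinia–Ular agreement and 7278.97 is covered: preferential rate Free applies instead.
Duty = €106,455.96 × 0% = €0.00.
Line 2 (9041.05, Ulay, 3,119 units, €211,218.68):
Base rate for 9041.05 is 11.5%.
Duty = €211,218.68 × 11.5% = €24,290.15.
Line 3 (1842.52, Ular, 2,351 units, €8,134.46):
Base rate for 1842.52 is 0.5% + €2.93/unit.
Origin Ular qualifies under the Vinia–Ular agreement and 1842.52 is covered: preferential rate Free applies instead.
The additional-duty order on 1842.52 targets Raveth, not Ular; it does not apply.
Duty = €8,134.46 × 0% = €0.00.
Total = €0.00 + €24,290.15 + €0.00 = €24,290.15.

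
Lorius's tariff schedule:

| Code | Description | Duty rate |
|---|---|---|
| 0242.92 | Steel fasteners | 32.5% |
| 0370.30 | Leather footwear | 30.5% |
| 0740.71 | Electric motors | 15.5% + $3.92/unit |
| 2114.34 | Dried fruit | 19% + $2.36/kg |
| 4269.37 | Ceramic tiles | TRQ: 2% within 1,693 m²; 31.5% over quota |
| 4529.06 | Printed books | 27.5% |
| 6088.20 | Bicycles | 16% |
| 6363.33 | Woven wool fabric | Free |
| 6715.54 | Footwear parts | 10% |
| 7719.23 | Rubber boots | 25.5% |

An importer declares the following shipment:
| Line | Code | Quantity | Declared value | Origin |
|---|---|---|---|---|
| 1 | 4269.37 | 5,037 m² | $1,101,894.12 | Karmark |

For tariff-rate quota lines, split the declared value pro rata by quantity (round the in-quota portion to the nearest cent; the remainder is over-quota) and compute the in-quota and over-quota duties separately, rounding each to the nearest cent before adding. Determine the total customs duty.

$237,840.24

Line 1 (4269.37, Karmark, 5,037 m², $1,101,894.12):
Code 4269.37 is under a tariff-rate quota (threshold 1,693 m²). In-quota: 1,693 m² at 2%; over-quota: 3,344 m² at 31.5%.
Pro-rata value split: in-quota = $1,101,894.12 × 1,693/5,037 = $370,360.68; over-quota = $1,101,894.12 − $370,360.68 = $731,533.44.
In-quota duty = $370,360.68 × 2% = $7,407.21. Over-quota duty = $731,533.44 × 31.5% = $230,433.03.
Line duty = $7,407.21 + $230,433.03 = $237,840.24.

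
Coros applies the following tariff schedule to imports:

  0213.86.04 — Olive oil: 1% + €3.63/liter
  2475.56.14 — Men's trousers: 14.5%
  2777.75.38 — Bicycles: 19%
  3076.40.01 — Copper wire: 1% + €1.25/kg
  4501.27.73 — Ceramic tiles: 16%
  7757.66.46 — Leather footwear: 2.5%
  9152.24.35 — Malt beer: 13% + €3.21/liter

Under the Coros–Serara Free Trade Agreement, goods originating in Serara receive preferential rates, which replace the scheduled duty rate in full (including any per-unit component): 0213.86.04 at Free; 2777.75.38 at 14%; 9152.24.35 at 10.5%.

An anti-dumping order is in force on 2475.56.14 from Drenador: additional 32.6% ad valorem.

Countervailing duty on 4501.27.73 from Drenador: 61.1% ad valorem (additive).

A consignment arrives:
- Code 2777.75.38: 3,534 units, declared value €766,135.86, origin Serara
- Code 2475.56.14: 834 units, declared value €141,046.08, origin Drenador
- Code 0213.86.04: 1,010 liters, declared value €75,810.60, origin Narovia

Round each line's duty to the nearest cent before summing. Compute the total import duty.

€178,116.13

Line 1 (2777.75.38, Serara, 3,534 units, €766,135.86):
Base rate for 2777.75.38 is 19%.
Origin Serara qualifies under the Coros–Serara agreement and 2777.75.38 is covered: preferential rate 14% applies instead.
Duty = €766,135.86 × 14% = €107,259.02.
Line 2 (2475.56.14, Drenador, 834 units, €141,046.08):
Base rate for 2475.56.14 is 14.5%.
Additional duty on 2475.56.14 from Drenador: +32.6%. Applied ad valorem rate: 14.5% + 32.6% = 47.1%.
Duty = €141,046.08 × 47.1% = €66,432.70.
Line 3 (0213.86.04, Narovia, 1,010 liters, €75,810.60):
Base rate for 0213.86.04 is 1% + €3.63/liter.
0213.86.04 has an FTA preferential rate, but origin Narovia is not Serara; base rate stands.
Duty = €75,810.60 × 1% + 1,010 × €3.63 = €4,424.41.
Total = €107,259.02 + €66,432.70 + €4,424.41 = €178,116.13.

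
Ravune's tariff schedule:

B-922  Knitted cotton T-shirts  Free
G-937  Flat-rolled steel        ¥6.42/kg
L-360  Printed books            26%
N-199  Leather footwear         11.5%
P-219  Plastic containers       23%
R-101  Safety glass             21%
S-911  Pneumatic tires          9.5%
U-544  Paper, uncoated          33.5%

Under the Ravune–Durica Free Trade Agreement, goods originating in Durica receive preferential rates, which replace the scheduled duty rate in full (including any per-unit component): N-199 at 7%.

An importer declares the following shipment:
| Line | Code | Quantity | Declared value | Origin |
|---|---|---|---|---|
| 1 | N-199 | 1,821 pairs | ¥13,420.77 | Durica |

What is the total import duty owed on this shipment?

¥939.45

Line 1 (N-199, Durica, 1,821 pairs, ¥13,420.77):
Base rate for N-199 is 11.5%.
Origin Durica qualifies under the Ravune–Durica agreement and N-199 is covered: preferential rate 7% applies instead.
Duty = ¥13,420.77 × 7% = ¥939.45.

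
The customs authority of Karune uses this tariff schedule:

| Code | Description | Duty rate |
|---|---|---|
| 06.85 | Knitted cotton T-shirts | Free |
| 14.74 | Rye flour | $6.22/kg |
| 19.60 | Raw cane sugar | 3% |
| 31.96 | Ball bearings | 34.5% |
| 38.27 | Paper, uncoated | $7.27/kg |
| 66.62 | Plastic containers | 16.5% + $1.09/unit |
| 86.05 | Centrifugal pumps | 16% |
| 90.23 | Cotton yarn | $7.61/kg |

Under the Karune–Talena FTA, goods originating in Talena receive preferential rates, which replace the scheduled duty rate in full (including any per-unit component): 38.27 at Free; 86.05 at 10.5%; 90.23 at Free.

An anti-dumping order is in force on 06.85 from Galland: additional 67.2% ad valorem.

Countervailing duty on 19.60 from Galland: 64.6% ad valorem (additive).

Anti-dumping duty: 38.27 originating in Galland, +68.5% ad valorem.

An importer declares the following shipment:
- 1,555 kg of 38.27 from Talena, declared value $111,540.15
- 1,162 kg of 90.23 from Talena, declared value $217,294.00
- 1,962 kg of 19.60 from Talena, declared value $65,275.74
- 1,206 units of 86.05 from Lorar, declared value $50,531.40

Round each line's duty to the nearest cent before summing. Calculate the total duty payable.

Line 1 (38.27, Talena, 1,555 kg, $111,540.15):
Base rate for 38.27 is $7.27/kg.
Origin Talena qualifies under the Karune–Talena agreement and 38.27 is covered: preferential rate Free applies instead.
The additional-duty order on 38.27 targets Galland, not Talena; it does not apply.
Duty = $111,540.15 × 0% = $0.00.
Line 2 (90.23, Talena, 1,162 kg, $217,294.00):
Base rate for 90.23 is $7.61/kg.
Origin Talena qualifies under the Karune–Talena agreement and 90.23 is covered: preferential rate Free applies instead.
Duty = $217,294.00 × 0% = $0.00.
Line 3 (19.60, Talena, 1,962 kg, $65,275.74):
Base rate for 19.60 is 3%.
Origin Talena is the FTA partner but 19.60 is not on the preference list; base rate stands.
The additional-duty order on 19.60 targets Galland, not Talena; it does not apply.
Duty = $65,275.74 × 3% = $1,958.27.
Line 4 (86.05, Lorar, 1,206 units, $50,531.40):
Base rate for 86.05 is 16%.
86.05 has an FTA preferential rate, but origin Lorar is not Talena; base rate stands.
Duty = $50,531.40 × 16% = $8,085.02.
Total = $0.00 + $0.00 + $1,958.27 + $8,085.02 = $10,043.29.

$10,043.29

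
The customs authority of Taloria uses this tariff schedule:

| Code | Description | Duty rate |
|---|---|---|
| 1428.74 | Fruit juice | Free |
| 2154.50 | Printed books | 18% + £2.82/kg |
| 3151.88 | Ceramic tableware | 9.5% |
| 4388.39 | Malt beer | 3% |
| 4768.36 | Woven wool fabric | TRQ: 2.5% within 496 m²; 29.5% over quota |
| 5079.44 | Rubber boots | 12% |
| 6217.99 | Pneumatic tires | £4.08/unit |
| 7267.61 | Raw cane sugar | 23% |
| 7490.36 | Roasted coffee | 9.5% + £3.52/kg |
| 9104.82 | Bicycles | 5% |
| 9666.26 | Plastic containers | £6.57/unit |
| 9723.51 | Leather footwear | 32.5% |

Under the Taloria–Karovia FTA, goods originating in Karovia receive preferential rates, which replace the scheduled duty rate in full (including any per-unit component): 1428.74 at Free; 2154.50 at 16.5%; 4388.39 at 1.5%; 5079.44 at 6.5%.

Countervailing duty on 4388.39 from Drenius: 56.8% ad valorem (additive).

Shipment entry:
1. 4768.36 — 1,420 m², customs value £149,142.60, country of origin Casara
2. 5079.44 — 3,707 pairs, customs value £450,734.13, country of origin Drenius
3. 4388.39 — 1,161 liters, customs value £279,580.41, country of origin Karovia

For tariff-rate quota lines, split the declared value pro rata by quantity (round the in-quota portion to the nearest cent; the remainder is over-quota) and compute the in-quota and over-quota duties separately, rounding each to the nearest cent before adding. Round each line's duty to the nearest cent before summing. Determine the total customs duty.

£88,213.26

Line 1 (4768.36, Casara, 1,420 m², £149,142.60):
Code 4768.36 is under a tariff-rate quota (threshold 496 m²). In-quota: 496 m² at 2.5%; over-quota: 924 m² at 29.5%.
Pro-rata value split: in-quota = £149,142.60 × 496/1,420 = £52,094.88; over-quota = £149,142.60 − £52,094.88 = £97,047.72.
In-quota duty = £52,094.88 × 2.5% = £1,302.37. Over-quota duty = £97,047.72 × 29.5% = £28,629.08.
Line duty = £1,302.37 + £28,629.08 = £29,931.45.
Line 2 (5079.44, Drenius, 3,707 pairs, £450,734.13):
Base rate for 5079.44 is 12%.
5079.44 has an FTA preferential rate, but origin Drenius is not Karovia; base rate stands.
Duty = £450,734.13 × 12% = £54,088.10.
Line 3 (4388.39, Karovia, 1,161 liters, £279,580.41):
Base rate for 4388.39 is 3%.
Origin Karovia qualifies under the Taloria–Karovia agreement and 4388.39 is covered: preferential rate 1.5% applies instead.
The additional-duty order on 4388.39 targets Drenius, not Karovia; it does not apply.
Duty = £279,580.41 × 1.5% = £4,193.71.
Total = £29,931.45 + £54,088.10 + £4,193.71 = £88,213.26.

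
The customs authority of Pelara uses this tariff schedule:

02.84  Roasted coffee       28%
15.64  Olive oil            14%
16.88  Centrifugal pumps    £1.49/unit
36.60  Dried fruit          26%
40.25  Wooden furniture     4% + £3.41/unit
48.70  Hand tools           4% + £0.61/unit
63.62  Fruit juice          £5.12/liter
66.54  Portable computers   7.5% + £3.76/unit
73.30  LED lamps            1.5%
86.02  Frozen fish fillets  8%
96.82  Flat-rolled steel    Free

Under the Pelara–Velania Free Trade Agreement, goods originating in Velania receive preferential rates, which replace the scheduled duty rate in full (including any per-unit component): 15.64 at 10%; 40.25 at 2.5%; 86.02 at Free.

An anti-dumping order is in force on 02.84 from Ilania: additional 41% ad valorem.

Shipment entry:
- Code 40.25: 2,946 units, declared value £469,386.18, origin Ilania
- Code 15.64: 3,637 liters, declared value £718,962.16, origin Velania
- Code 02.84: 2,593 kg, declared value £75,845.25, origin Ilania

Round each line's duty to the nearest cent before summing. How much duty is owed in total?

£153,050.75

Line 1 (40.25, Ilania, 2,946 units, £469,386.18):
Base rate for 40.25 is 4% + £3.41/unit.
40.25 has an FTA preferential rate, but origin Ilania is not Velania; base rate stands.
Duty = £469,386.18 × 4% + 2,946 × £3.41 = £28,821.31.
Line 2 (15.64, Velania, 3,637 liters, £718,962.16):
Base rate for 15.64 is 14%.
Origin Velania qualifies under the Pelara–Velania agreement and 15.64 is covered: preferential rate 10% applies instead.
Duty = £718,962.16 × 10% = £71,896.22.
Line 3 (02.84, Ilania, 2,593 kg, £75,845.25):
Base rate for 02.84 is 28%.
Additional duty on 02.84 from Ilania: +41%. Applied ad valorem rate: 28% + 41% = 69%.
Duty = £75,845.25 × 69% = £52,333.22.
Total = £28,821.31 + £71,896.22 + £52,333.22 = £153,050.75.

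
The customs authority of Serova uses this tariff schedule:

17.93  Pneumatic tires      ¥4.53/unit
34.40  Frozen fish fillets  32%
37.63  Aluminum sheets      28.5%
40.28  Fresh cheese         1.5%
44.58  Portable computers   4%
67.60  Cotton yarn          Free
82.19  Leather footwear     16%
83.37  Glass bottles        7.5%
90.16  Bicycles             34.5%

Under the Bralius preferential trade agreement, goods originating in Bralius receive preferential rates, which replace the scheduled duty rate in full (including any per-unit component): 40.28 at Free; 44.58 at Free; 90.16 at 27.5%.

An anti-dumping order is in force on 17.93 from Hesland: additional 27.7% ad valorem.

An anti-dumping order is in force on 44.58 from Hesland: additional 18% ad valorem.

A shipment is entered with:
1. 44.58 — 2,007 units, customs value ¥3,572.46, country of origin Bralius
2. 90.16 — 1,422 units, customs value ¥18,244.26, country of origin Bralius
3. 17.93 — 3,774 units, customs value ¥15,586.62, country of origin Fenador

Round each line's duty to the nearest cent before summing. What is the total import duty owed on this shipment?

¥22,113.39

Line 1 (44.58, Bralius, 2,007 units, ¥3,572.46):
Base rate for 44.58 is 4%.
Origin Bralius qualifies under the Serova–Bralius agreement and 44.58 is covered: preferential rate Free applies instead.
The additional-duty order on 44.58 targets Hesland, not Bralius; it does not apply.
Duty = ¥3,572.46 × 0% = ¥0.00.
Line 2 (90.16, Bralius, 1,422 units, ¥18,244.26):
Base rate for 90.16 is 34.5%.
Origin Bralius qualifies under the Serova–Bralius agreement and 90.16 is covered: preferential rate 27.5% applies instead.
Duty = ¥18,244.26 × 27.5% = ¥5,017.17.
Line 3 (17.93, Fenador, 3,774 units, ¥15,586.62):
Base rate for 17.93 is ¥4.53/unit.
The additional-duty order on 17.93 targets Hesland, not Fenador; it does not apply.
Duty = 3,774 × ¥4.53 = ¥17,096.22.
Total = ¥0.00 + ¥5,017.17 + ¥17,096.22 = ¥22,113.39.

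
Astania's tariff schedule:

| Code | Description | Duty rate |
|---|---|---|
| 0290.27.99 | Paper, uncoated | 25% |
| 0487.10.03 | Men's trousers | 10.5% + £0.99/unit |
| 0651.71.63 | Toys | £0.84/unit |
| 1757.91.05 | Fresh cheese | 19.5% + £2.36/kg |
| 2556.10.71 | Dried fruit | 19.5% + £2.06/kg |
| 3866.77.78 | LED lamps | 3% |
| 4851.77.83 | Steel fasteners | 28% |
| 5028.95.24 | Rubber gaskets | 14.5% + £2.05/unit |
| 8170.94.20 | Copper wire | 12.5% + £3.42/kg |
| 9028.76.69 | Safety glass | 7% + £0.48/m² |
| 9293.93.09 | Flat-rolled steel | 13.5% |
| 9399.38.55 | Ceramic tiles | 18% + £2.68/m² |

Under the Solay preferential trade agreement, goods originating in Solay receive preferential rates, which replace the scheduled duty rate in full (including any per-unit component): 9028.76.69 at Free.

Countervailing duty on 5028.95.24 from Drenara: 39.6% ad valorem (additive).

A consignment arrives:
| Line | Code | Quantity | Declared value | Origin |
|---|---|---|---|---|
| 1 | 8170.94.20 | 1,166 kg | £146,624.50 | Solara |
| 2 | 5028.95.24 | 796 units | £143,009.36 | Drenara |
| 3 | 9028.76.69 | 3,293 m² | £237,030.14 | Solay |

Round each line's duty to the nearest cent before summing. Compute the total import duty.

Line 1 (8170.94.20, Solara, 1,166 kg, £146,624.50):
Base rate for 8170.94.20 is 12.5% + £3.42/kg.
Duty = £146,624.50 × 12.5% + 1,166 × £3.42 = £22,315.78.
Line 2 (5028.95.24, Drenara, 796 units, £143,009.36):
Base rate for 5028.95.24 is 14.5% + £2.05/unit.
Additional duty on 5028.95.24 from Drenara: +39.6%. Applied ad valorem rate: 14.5% + 39.6% = 54.1%.
Duty = £143,009.36 × 54.1% + 796 × £2.05 = £78,999.86.
Line 3 (9028.76.69, Solay, 3,293 m², £237,030.14):
Base rate for 9028.76.69 is 7% + £0.48/m².
Origin Solay qualifies under the Astania–Solay agreement and 9028.76.69 is covered: preferential rate Free applies instead.
Duty = £237,030.14 × 0% = £0.00.
Total = £22,315.78 + £78,999.86 + £0.00 = £101,315.64.

£101,315.64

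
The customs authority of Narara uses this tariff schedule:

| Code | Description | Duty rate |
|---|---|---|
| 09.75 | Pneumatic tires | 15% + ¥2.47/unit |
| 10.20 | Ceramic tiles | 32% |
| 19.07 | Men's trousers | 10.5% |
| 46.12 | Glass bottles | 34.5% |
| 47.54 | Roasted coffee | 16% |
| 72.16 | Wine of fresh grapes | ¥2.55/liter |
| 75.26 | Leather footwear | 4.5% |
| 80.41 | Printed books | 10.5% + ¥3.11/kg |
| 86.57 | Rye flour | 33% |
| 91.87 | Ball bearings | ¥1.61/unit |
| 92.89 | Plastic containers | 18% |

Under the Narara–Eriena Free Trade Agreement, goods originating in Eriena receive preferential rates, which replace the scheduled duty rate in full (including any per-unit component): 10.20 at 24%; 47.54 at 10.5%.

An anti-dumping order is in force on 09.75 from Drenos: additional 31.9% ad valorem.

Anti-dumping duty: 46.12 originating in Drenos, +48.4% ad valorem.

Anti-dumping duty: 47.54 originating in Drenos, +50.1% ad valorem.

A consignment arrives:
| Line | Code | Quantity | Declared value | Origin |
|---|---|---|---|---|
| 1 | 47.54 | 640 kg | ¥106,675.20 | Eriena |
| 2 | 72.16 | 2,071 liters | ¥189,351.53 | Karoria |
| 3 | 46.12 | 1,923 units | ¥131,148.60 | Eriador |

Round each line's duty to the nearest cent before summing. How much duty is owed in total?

¥61,728.22

Line 1 (47.54, Eriena, 640 kg, ¥106,675.20):
Base rate for 47.54 is 16%.
Origin Eriena qualifies under the Narara–Eriena agreement and 47.54 is covered: preferential rate 10.5% applies instead.
The additional-duty order on 47.54 targets Drenos, not Eriena; it does not apply.
Duty = ¥106,675.20 × 10.5% = ¥11,200.90.
Line 2 (72.16, Karoria, 2,071 liters, ¥189,351.53):
Base rate for 72.16 is ¥2.55/liter.
Duty = 2,071 × ¥2.55 = ¥5,281.05.
Line 3 (46.12, Eriador, 1,923 units, ¥131,148.60):
Base rate for 46.12 is 34.5%.
The additional-duty order on 46.12 targets Drenos, not Eriador; it does not apply.
Duty = ¥131,148.60 × 34.5% = ¥45,246.27.
Total = ¥11,200.90 + ¥5,281.05 + ¥45,246.27 = ¥61,728.22.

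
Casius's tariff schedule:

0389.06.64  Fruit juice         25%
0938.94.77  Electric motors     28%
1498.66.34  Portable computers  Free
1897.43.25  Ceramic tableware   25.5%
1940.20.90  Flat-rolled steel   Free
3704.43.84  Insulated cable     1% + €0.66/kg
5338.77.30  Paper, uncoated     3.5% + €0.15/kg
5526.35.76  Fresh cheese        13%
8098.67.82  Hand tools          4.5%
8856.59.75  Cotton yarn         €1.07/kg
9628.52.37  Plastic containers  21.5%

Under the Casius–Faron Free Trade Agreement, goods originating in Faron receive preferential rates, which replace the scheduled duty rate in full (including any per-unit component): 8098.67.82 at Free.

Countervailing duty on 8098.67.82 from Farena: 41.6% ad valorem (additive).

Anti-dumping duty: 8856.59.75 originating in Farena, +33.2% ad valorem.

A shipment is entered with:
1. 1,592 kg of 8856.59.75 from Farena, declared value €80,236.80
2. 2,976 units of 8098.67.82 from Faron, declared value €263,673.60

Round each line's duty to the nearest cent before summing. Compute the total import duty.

€28,342.06

Line 1 (8856.59.75, Farena, 1,592 kg, €80,236.80):
Base rate for 8856.59.75 is €1.07/kg.
Additional duty on 8856.59.75 from Farena: +33.2% ad valorem. Applied ad valorem rate = 33.2%.
Duty = €80,236.80 × 33.2% + 1,592 × €1.07 = €28,342.06.
Line 2 (8098.67.82, Faron, 2,976 units, €263,673.60):
Base rate for 8098.67.82 is 4.5%.
Origin Faron qualifies under the Casius–Faron agreement and 8098.67.82 is covered: preferential rate Free applies instead.
The additional-duty order on 8098.67.82 targets Farena, not Faron; it does not apply.
Duty = €263,673.60 × 0% = €0.00.
Total = €28,342.06 + €0.00 = €28,342.06.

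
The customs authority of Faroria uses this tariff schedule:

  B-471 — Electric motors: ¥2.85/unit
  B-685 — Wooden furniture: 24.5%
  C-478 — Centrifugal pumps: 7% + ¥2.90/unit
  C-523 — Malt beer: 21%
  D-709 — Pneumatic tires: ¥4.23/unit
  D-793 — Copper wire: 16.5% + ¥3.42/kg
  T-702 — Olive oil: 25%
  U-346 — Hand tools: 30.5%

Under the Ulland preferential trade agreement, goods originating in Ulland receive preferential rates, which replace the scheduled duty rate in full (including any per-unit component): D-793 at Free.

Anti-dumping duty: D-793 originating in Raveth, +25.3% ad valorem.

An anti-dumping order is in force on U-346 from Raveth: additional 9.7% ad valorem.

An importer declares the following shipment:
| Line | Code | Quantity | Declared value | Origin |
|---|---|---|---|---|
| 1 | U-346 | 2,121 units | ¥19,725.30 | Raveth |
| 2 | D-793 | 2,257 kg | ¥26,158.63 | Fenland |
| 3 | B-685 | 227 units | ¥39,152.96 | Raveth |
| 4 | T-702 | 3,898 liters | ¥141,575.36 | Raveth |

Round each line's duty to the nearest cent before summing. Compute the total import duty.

¥64,951.00

Line 1 (U-346, Raveth, 2,121 units, ¥19,725.30):
Base rate for U-346 is 30.5%.
Additional duty on U-346 from Raveth: +9.7%. Applied ad valorem rate: 30.5% + 9.7% = 40.2%.
Duty = ¥19,725.30 × 40.2% = ¥7,929.57.
Line 2 (D-793, Fenland, 2,257 kg, ¥26,158.63):
Base rate for D-793 is 16.5% + ¥3.42/kg.
D-793 has an FTA preferential rate, but origin Fenland is not Ulland; base rate stands.
The additional-duty order on D-793 targets Raveth, not Fenland; it does not apply.
Duty = ¥26,158.63 × 16.5% + 2,257 × ¥3.42 = ¥12,035.11.
Line 3 (B-685, Raveth, 227 units, ¥39,152.96):
Base rate for B-685 is 24.5%.
Duty = ¥39,152.96 × 24.5% = ¥9,592.48.
Line 4 (T-702, Raveth, 3,898 liters, ¥141,575.36):
Base rate for T-702 is 25%.
Duty = ¥141,575.36 × 25% = ¥35,393.84.
Total = ¥7,929.57 + ¥12,035.11 + ¥9,592.48 + ¥35,393.84 = ¥64,951.00.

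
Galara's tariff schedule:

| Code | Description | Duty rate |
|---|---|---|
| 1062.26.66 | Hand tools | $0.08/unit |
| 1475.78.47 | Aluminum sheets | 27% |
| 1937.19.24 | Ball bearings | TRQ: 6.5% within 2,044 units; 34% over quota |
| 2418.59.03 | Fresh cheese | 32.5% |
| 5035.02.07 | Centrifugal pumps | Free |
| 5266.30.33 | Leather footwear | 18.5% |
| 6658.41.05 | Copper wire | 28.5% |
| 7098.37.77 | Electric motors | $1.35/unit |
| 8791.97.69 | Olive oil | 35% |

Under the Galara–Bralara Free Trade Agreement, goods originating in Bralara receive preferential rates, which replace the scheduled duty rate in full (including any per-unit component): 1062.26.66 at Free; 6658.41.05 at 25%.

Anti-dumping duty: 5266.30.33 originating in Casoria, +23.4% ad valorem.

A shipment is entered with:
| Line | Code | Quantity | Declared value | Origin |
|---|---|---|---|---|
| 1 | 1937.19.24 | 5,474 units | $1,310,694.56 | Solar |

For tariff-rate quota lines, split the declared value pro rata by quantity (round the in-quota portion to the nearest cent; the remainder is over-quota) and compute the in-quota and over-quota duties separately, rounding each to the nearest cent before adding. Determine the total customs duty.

$311,046.93

Line 1 (1937.19.24, Solar, 5,474 units, $1,310,694.56):
Code 1937.19.24 is under a tariff-rate quota (threshold 2,044 units). In-quota: 2,044 units at 6.5%; over-quota: 3,430 units at 34%.
Pro-rata value split: in-quota = $1,310,694.56 × 2,044/5,474 = $489,415.36; over-quota = $1,310,694.56 − $489,415.36 = $821,279.20.
In-quota duty = $489,415.36 × 6.5% = $31,812.00. Over-quota duty = $821,279.20 × 34% = $279,234.93.
Line duty = $31,812.00 + $279,234.93 = $311,046.93.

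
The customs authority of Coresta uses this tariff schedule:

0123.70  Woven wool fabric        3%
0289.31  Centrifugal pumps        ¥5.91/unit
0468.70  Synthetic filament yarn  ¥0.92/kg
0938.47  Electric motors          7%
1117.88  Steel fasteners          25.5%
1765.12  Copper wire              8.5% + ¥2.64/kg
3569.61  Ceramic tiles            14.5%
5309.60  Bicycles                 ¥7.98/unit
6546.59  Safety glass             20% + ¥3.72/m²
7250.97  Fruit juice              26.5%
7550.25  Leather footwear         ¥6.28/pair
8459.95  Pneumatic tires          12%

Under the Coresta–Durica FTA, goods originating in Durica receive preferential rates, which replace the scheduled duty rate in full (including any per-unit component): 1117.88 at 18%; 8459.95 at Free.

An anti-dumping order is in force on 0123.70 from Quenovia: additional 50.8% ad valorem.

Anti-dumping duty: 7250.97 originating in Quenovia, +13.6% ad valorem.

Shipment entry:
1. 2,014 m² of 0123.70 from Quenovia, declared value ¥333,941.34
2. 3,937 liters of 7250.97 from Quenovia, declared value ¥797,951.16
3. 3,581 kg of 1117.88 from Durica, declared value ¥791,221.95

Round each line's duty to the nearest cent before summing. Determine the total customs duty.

Line 1 (0123.70, Quenovia, 2,014 m², ¥333,941.34):
Base rate for 0123.70 is 3%.
Additional duty on 0123.70 from Quenovia: +50.8%. Applied ad valorem rate: 3% + 50.8% = 53.8%.
Duty = ¥333,941.34 × 53.8% = ¥179,660.44.
Line 2 (7250.97, Quenovia, 3,937 liters, ¥797,951.16):
Base rate for 7250.97 is 26.5%.
Additional duty on 7250.97 from Quenovia: +13.6%. Applied ad valorem rate: 26.5% + 13.6% = 40.1%.
Duty = ¥797,951.16 × 40.1% = ¥319,978.42.
Line 3 (1117.88, Durica, 3,581 kg, ¥791,221.95):
Base rate for 1117.88 is 25.5%.
Origin Durica qualifies under the Coresta–Durica agreement and 1117.88 is covered: preferential rate 18% applies instead.
Duty = ¥791,221.95 × 18% = ¥142,419.95.
Total = ¥179,660.44 + ¥319,978.42 + ¥142,419.95 = ¥642,058.81.

¥642,058.81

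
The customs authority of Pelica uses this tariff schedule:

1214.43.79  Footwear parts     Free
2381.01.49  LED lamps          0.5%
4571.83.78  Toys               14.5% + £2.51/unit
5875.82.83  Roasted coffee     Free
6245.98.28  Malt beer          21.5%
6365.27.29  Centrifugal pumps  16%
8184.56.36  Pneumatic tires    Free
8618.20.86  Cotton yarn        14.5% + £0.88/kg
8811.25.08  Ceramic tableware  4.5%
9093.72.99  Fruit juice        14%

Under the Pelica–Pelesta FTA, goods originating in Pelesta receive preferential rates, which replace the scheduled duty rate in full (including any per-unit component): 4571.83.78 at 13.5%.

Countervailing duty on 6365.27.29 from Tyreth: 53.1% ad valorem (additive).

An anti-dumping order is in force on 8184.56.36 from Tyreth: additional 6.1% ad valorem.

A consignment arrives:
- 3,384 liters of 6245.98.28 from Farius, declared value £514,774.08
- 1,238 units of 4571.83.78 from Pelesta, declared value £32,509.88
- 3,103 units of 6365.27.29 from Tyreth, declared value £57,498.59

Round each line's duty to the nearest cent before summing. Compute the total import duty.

Line 1 (6245.98.28, Farius, 3,384 liters, £514,774.08):
Base rate for 6245.98.28 is 21.5%.
Duty = £514,774.08 × 21.5% = £110,676.43.
Line 2 (4571.83.78, Pelesta, 1,238 units, £32,509.88):
Base rate for 4571.83.78 is 14.5% + £2.51/unit.
Origin Pelesta qualifies under the Pelica–Pelesta agreement and 4571.83.78 is covered: preferential rate 13.5% applies instead.
Duty = £32,509.88 × 13.5% = £4,388.83.
Line 3 (6365.27.29, Tyreth, 3,103 units, £57,498.59):
Base rate for 6365.27.29 is 16%.
Additional duty on 6365.27.29 from Tyreth: +53.1%. Applied ad valorem rate: 16% + 53.1% = 69.1%.
Duty = £57,498.59 × 69.1% = £39,731.53.
Total = £110,676.43 + £4,388.83 + £39,731.53 = £154,796.79.

£154,796.79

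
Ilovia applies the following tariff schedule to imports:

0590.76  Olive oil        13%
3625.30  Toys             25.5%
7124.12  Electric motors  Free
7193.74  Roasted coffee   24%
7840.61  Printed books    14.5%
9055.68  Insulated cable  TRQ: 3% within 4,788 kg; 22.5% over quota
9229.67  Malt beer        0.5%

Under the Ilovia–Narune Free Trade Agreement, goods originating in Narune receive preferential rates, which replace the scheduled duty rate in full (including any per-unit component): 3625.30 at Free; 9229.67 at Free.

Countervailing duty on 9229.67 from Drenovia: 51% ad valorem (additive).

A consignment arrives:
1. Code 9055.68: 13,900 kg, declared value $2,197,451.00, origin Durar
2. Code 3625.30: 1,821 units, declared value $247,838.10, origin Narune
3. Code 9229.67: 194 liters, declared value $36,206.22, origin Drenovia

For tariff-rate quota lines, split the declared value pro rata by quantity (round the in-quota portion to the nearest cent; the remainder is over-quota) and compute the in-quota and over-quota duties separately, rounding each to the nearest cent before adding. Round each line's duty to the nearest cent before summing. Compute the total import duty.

Line 1 (9055.68, Durar, 13,900 kg, $2,197,451.00):
Code 9055.68 is under a tariff-rate quota (threshold 4,788 kg). In-quota: 4,788 kg at 3%; over-quota: 9,112 kg at 22.5%.
Pro-rata value split: in-quota = $2,197,451.00 × 4,788/13,900 = $756,934.92; over-quota = $2,197,451.00 − $756,934.92 = $1,440,516.08.
In-quota duty = $756,934.92 × 3% = $22,708.05. Over-quota duty = $1,440,516.08 × 22.5% = $324,116.12.
Line duty = $22,708.05 + $324,116.12 = $346,824.17.
Line 2 (3625.30, Narune, 1,821 units, $247,838.10):
Base rate for 3625.30 is 25.5%.
Origin Narune qualifies under the Ilovia–Narune agreement and 3625.30 is covered: preferential rate Free applies instead.
Duty = $247,838.10 × 0% = $0.00.
Line 3 (9229.67, Drenovia, 194 liters, $36,206.22):
Base rate for 9229.67 is 0.5%.
9229.67 has an FTA preferential rate, but origin Drenovia is not Narune; base rate stands.
Additional duty on 9229.67 from Drenovia: +51%. Applied ad valorem rate: 0.5% + 51% = 51.5%.
Duty = $36,206.22 × 51.5% = $18,646.20.
Total = $346,824.17 + $0.00 + $18,646.20 = $365,470.37.

$365,470.37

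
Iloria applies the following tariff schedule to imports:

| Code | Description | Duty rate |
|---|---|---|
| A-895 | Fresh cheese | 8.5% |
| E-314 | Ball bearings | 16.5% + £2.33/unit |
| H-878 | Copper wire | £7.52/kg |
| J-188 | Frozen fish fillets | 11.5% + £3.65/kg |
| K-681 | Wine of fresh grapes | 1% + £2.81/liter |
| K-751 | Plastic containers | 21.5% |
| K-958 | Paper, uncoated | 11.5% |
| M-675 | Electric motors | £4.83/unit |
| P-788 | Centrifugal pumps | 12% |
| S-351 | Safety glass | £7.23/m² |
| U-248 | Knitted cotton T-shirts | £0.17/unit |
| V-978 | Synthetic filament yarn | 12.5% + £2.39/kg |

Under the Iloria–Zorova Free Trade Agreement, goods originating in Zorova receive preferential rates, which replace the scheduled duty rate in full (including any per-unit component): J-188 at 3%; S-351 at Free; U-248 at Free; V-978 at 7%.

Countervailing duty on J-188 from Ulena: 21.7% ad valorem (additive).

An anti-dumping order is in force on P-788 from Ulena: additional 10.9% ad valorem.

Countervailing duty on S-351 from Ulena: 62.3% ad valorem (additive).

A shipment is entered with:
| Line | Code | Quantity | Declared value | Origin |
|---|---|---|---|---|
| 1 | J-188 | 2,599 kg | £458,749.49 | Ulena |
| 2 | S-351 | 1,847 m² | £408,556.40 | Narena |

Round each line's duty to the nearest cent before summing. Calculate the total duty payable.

£175,144.99

Line 1 (J-188, Ulena, 2,599 kg, £458,749.49):
Base rate for J-188 is 11.5% + £3.65/kg.
J-188 has an FTA preferential rate, but origin Ulena is not Zorova; base rate stands.
Additional duty on J-188 from Ulena: +21.7%. Applied ad valorem rate: 11.5% + 21.7% = 33.2%.
Duty = £458,749.49 × 33.2% + 2,599 × £3.65 = £161,791.18.
Line 2 (S-351, Narena, 1,847 m², £408,556.40):
Base rate for S-351 is £7.23/m².
S-351 has an FTA preferential rate, but origin Narena is not Zorova; base rate stands.
The additional-duty order on S-351 targets Ulena, not Narena; it does not apply.
Duty = 1,847 × £7.23 = £13,353.81.
Total = £161,791.18 + £13,353.81 = £175,144.99.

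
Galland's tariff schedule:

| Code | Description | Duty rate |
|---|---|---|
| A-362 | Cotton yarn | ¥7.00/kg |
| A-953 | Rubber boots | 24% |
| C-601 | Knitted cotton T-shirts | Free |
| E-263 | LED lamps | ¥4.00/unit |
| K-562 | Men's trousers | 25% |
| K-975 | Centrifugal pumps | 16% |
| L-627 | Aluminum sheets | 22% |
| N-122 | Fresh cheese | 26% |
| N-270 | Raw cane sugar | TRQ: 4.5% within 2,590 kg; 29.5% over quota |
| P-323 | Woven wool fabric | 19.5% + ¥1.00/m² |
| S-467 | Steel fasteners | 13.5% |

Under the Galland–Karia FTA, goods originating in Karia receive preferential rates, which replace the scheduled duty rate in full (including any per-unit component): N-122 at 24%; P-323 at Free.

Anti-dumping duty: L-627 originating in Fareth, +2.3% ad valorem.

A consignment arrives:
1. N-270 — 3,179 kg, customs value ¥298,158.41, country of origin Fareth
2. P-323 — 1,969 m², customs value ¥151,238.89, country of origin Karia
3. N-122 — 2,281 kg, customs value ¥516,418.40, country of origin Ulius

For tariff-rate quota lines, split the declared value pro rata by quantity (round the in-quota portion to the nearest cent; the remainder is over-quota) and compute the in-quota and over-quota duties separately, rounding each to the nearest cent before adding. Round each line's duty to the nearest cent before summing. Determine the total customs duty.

¥161,496.48

Line 1 (N-270, Fareth, 3,179 kg, ¥298,158.41):
Code N-270 is under a tariff-rate quota (threshold 2,590 kg). In-quota: 2,590 kg at 4.5%; over-quota: 589 kg at 29.5%.
Pro-rata value split: in-quota = ¥298,158.41 × 2,590/3,179 = ¥242,916.10; over-quota = ¥298,158.41 − ¥242,916.10 = ¥55,242.31.
In-quota duty = ¥242,916.10 × 4.5% = ¥10,931.22. Over-quota duty = ¥55,242.31 × 29.5% = ¥16,296.48.
Line duty = ¥10,931.22 + ¥16,296.48 = ¥27,227.70.
Line 2 (P-323, Karia, 1,969 m², ¥151,238.89):
Base rate for P-323 is 19.5% + ¥1.00/m².
Origin Karia qualifies under the Galland–Karia agreement and P-323 is covered: preferential rate Free applies instead.
Duty = ¥151,238.89 × 0% = ¥0.00.
Line 3 (N-122, Ulius, 2,281 kg, ¥516,418.40):
Base rate for N-122 is 26%.
N-122 has an FTA preferential rate, but origin Ulius is not Karia; base rate stands.
Duty = ¥516,418.40 × 26% = ¥134,268.78.
Total = ¥27,227.70 + ¥0.00 + ¥134,268.78 = ¥161,496.48.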